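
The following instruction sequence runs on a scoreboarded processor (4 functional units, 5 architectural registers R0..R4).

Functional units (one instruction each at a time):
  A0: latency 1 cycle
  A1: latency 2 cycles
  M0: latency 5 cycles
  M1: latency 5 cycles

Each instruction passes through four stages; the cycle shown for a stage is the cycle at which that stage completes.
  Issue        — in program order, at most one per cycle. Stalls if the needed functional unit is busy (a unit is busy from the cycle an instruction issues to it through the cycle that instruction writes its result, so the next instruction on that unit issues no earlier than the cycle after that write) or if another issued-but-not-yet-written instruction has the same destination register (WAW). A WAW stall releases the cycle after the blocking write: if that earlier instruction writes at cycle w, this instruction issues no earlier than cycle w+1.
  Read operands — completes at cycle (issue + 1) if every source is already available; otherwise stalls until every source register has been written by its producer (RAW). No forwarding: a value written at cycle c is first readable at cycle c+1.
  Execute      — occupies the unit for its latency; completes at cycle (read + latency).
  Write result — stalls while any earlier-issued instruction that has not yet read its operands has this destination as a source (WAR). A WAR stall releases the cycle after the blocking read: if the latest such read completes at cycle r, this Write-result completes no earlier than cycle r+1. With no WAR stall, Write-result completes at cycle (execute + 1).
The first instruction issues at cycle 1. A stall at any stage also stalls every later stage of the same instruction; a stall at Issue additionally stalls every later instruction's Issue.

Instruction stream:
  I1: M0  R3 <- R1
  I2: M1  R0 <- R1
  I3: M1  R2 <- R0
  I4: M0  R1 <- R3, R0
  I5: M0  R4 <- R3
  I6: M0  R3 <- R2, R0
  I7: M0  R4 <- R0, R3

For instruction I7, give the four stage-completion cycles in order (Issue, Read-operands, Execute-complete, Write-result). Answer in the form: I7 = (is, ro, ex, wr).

1) issue 1, read 2, done 7, write 8
2) issue 2, read 3, done 8, write 9
3) issue 10, read 11, done 16, write 17  <struct: M1 busy until I2 writes@9>
4) issue 11, read 12, done 17, write 18
5) issue 19, read 20, done 25, write 26  <struct: M0 busy until I4 writes@18>
6) issue 27, read 28, done 33, write 34  <struct: M0 busy until I5 writes@26>
7) issue 35, read 36, done 41, write 42  <struct: M0 busy until I6 writes@34>

I7 = (35, 36, 41, 42)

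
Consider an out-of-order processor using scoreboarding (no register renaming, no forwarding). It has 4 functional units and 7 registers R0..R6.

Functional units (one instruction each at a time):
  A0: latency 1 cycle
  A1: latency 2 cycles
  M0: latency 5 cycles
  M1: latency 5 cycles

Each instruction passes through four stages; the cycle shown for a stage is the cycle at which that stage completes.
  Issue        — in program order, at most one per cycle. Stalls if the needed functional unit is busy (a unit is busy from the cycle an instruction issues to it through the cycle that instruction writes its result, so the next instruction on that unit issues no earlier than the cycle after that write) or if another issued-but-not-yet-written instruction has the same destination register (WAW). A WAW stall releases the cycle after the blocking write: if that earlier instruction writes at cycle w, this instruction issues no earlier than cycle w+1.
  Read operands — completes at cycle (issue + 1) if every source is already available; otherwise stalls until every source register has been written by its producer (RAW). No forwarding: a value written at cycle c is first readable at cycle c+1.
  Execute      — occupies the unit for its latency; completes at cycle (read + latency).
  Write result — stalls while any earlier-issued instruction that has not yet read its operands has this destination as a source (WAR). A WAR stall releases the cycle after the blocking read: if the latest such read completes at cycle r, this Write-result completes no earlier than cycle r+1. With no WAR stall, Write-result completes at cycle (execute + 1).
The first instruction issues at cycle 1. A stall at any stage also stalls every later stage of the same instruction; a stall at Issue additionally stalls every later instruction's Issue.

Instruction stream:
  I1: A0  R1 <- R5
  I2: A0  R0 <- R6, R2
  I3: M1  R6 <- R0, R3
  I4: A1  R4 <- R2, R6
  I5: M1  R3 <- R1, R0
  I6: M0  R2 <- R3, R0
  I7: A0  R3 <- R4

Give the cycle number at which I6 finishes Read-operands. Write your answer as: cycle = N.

cycle = 24

c1: I1 issues→A0
c2: I1 reads
c3: I1 exec-done
c4: I1 writes R1
c5: I2 issues→A0
c6: I2 reads | I3 issues→M1
c7: I2 exec-done | I4 issues→A1
c8: I2 writes R0
c9: I3 reads
c14: I3 exec-done
c15: I3 writes R6
c16: I4 reads | I5 issues→M1
c17: I5 reads | I6 issues→M0
c18: I4 exec-done
c19: I4 writes R4
c22: I5 exec-done
c23: I5 writes R3
c24: I6 reads | I7 issues→A0
c25: I7 reads
c26: I7 exec-done
c27: I7 writes R3
c29: I6 exec-done
c30: I6 writes R2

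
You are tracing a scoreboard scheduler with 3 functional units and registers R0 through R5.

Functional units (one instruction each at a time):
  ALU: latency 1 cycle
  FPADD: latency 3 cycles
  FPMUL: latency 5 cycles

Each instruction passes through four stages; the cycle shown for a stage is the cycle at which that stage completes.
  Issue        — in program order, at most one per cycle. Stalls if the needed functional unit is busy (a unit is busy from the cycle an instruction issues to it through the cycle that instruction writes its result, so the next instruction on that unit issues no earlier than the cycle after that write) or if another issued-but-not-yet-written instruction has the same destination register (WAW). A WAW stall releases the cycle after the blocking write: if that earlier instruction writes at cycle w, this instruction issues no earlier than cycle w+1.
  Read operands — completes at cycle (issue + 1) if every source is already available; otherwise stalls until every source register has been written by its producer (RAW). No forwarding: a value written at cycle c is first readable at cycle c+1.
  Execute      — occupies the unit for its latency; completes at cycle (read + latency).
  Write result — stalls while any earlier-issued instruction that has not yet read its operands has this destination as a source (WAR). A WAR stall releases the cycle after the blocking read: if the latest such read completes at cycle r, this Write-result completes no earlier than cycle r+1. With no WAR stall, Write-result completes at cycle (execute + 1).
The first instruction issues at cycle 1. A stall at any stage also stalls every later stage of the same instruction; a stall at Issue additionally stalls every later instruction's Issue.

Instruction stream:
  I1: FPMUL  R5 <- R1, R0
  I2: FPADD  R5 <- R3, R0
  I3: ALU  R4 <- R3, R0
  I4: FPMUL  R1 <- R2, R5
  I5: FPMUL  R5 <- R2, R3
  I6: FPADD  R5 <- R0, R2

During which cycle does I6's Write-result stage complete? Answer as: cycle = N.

  I1 | 1 | 2 | 7 | 8
  I2 | 9 | 10 | 13 | 14   WAW R5: wait I1 write@8
  I3 | 10 | 11 | 12 | 13
  I4 | 11 | 15 | 20 | 21   RAW R5: wait I2 write@14
  I5 | 22 | 23 | 28 | 29   struct: FPMUL busy until I4 writes@21
  I6 | 30 | 31 | 34 | 35   WAW R5: wait I5 write@29

cycle = 35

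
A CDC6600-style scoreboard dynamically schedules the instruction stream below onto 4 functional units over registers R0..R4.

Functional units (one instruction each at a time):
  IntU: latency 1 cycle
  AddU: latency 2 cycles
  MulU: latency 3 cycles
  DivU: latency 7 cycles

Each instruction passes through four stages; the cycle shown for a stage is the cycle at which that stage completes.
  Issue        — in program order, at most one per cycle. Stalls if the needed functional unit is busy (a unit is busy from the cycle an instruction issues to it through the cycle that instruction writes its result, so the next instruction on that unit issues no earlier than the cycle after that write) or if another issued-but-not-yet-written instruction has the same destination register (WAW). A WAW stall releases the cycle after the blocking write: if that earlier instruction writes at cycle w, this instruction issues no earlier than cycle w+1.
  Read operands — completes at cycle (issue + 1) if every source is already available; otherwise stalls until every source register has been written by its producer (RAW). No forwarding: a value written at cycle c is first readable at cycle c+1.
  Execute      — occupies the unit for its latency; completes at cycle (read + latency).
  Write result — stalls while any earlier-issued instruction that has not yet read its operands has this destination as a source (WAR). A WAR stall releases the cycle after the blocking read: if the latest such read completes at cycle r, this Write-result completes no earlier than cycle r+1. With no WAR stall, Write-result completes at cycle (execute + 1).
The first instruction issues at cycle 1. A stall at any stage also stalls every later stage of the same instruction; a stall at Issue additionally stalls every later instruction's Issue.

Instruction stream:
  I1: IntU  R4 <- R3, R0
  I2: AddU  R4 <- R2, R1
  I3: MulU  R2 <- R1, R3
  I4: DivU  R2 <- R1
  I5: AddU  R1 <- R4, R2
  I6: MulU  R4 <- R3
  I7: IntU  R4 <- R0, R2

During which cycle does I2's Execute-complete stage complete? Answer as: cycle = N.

cycle = 8

I1 -> (1, 2, 3, 4)
I2 -> (5, 6, 8, 9)  // WAW R4: wait I1 write@4
I3 -> (6, 7, 10, 11)
I4 -> (12, 13, 20, 21)  // WAW R2: wait I3 write@11
I5 -> (13, 22, 24, 25)  // RAW R2: wait I4 write@21
I6 -> (14, 15, 18, 23)  // WAR R4: wait I5 read@22
I7 -> (24, 25, 26, 27)  // WAW R4: wait I6 write@23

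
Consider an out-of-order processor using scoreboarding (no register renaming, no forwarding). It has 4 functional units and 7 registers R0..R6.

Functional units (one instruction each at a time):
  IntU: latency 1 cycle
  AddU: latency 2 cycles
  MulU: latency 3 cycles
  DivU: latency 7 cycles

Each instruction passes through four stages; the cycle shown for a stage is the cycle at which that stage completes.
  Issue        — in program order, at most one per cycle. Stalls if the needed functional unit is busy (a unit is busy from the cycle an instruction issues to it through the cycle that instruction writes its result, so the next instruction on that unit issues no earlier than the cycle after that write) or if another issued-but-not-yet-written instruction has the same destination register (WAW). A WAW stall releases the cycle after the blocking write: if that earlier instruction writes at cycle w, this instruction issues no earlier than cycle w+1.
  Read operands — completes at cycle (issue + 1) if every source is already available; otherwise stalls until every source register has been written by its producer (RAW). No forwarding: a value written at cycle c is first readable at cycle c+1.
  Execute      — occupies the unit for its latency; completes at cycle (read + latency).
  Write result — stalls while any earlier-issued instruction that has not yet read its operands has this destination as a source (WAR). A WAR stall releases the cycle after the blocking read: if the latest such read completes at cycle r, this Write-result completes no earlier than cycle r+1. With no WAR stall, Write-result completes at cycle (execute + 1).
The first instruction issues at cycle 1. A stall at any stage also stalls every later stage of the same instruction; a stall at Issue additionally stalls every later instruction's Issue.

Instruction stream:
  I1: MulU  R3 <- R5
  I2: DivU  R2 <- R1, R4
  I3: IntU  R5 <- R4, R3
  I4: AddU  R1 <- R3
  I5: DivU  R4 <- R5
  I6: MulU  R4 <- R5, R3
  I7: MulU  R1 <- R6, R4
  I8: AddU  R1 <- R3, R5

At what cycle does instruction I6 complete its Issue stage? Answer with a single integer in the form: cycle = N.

t=1  I1 issues→MulU
t=2  I1 reads · I2 issues→DivU
t=3  I2 reads · I3 issues→IntU
t=4  I4 issues→AddU
t=5  I1 exec-done
t=6  I1 writes R3
t=7  I3 reads · I4 reads
t=8  I3 exec-done
t=9  I3 writes R5 · I4 exec-done
t=10  I2 exec-done · I4 writes R1
t=11  I2 writes R2
t=12  I5 issues→DivU
t=13  I5 reads
t=20  I5 exec-done
t=21  I5 writes R4
t=22  I6 issues→MulU
t=23  I6 reads
t=26  I6 exec-done
t=27  I6 writes R4
t=28  I7 issues→MulU
t=29  I7 reads
t=32  I7 exec-done
t=33  I7 writes R1
t=34  I8 issues→AddU
t=35  I8 reads
t=37  I8 exec-done
t=38  I8 writes R1

cycle = 22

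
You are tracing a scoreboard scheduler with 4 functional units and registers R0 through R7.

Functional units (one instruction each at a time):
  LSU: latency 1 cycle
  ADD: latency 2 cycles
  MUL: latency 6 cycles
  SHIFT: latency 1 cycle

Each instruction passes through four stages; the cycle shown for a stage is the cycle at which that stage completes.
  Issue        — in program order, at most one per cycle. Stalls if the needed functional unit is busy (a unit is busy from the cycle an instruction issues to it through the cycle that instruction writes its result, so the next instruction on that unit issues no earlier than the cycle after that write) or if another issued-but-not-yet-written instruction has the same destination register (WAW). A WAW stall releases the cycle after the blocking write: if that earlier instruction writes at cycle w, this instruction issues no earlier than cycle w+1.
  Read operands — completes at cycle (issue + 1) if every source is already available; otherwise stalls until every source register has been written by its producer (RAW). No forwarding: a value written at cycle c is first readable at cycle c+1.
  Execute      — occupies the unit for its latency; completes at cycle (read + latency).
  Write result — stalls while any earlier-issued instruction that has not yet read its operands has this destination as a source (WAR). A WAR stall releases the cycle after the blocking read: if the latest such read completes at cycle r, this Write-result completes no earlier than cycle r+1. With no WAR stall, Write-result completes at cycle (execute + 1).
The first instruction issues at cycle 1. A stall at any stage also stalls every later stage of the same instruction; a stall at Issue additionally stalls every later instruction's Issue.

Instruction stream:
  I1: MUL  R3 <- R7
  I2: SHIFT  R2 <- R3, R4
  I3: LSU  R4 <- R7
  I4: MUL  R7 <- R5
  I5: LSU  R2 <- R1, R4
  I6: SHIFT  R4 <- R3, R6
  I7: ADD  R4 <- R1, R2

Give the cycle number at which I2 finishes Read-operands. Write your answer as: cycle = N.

cycle = 10

[1] issue I1 (MUL)
[2] I1 read-ops; issue I2 (SHIFT)
[3] issue I3 (LSU)
[4] I3 read-ops
[5] I3 finished on LSU
[8] I1 finished on MUL
[9] I1→R3
[10] I2 read-ops; issue I4 (MUL)
[11] I2 finished on SHIFT; I3→R4; I4 read-ops
[12] I2→R2
[13] issue I5 (LSU)
[14] I5 read-ops; issue I6 (SHIFT)
[15] I5 finished on LSU; I6 read-ops
[16] I5→R2; I6 finished on SHIFT
[17] I4 finished on MUL; I6→R4
[18] I4→R7; issue I7 (ADD)
[19] I7 read-ops
[21] I7 finished on ADD
[22] I7→R4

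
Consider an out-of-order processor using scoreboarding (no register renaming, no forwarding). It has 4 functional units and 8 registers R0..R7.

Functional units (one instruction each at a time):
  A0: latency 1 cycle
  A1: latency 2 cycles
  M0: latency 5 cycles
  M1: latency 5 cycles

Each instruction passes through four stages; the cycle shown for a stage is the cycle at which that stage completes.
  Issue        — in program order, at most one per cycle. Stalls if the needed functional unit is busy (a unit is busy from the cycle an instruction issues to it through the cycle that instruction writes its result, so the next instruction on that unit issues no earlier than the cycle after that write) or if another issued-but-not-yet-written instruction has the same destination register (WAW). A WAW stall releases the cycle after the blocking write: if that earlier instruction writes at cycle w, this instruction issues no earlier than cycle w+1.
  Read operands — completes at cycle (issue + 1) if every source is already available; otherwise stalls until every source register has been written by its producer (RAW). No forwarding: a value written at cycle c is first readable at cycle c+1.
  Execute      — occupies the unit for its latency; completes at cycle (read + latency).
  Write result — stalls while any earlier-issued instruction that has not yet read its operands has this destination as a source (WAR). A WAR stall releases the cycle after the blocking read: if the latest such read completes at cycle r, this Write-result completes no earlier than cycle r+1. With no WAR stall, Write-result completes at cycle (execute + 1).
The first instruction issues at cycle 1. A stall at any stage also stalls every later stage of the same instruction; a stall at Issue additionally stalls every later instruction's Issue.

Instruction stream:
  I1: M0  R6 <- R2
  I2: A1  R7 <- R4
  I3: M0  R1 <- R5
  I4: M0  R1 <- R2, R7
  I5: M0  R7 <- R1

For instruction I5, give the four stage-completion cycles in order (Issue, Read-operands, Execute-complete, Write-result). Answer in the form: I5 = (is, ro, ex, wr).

[1] I1→M0
[2] I1 RO, I2→A1
[3] I2 RO
[5] I2 EX
[6] I2 WR R7
[7] I1 EX
[8] I1 WR R6
[9] I3→M0
[10] I3 RO
[15] I3 EX
[16] I3 WR R1
[17] I4→M0
[18] I4 RO
[23] I4 EX
[24] I4 WR R1
[25] I5→M0
[26] I5 RO
[31] I5 EX
[32] I5 WR R7

I5 = (25, 26, 31, 32)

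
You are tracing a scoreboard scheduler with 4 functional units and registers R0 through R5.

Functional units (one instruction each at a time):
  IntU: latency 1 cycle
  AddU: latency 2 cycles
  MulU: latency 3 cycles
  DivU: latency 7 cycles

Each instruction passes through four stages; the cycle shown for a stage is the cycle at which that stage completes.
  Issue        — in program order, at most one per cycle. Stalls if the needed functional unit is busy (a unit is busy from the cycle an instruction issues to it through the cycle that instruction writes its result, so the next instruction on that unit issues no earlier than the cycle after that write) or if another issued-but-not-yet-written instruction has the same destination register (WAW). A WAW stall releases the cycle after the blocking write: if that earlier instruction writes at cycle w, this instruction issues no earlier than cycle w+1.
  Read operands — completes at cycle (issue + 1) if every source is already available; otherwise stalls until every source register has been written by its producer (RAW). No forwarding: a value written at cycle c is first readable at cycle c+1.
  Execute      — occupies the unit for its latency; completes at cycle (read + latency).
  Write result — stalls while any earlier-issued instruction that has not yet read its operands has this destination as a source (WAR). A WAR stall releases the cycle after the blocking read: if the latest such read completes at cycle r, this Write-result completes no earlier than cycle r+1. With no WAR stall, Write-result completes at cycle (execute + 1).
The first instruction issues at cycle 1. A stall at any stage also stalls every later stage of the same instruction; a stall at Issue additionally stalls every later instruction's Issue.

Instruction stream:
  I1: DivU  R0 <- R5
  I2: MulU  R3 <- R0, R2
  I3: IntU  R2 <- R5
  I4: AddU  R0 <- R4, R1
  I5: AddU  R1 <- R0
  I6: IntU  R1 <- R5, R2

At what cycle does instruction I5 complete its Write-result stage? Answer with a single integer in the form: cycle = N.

cycle 1: issue I1 (DivU)
cycle 2: I1 read-ops | issue I2 (MulU)
cycle 3: issue I3 (IntU)
cycle 4: I3 read-ops
cycle 5: I3 finished on IntU
cycle 9: I1 finished on DivU
cycle 10: I1→R0
cycle 11: I2 read-ops | issue I4 (AddU)
cycle 12: I3→R2 | I4 read-ops
cycle 14: I2 finished on MulU | I4 finished on AddU
cycle 15: I2→R3 | I4→R0
cycle 16: issue I5 (AddU)
cycle 17: I5 read-ops
cycle 19: I5 finished on AddU
cycle 20: I5→R1
cycle 21: issue I6 (IntU)
cycle 22: I6 read-ops
cycle 23: I6 finished on IntU
cycle 24: I6→R1

cycle = 20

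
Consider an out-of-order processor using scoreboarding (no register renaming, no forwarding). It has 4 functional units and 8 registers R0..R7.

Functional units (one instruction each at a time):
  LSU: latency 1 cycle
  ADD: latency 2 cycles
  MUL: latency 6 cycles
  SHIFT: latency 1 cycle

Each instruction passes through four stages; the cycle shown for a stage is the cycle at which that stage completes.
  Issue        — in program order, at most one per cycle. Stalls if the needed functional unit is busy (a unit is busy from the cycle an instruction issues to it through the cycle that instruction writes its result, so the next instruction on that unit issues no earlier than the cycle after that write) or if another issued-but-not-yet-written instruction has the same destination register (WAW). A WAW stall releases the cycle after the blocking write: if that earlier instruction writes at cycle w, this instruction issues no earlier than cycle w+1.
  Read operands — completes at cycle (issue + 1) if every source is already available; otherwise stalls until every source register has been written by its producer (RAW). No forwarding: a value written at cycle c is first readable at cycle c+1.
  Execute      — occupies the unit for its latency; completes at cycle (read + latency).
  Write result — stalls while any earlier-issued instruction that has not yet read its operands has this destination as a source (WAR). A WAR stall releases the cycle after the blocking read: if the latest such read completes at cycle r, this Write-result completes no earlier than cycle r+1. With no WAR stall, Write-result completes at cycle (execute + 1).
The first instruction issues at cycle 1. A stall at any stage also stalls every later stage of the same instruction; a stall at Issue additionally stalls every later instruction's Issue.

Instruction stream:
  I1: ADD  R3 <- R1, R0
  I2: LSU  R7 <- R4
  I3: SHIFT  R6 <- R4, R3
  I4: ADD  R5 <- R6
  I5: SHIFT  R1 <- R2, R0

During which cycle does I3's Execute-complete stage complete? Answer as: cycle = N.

cycle = 7

[1] I1 dispatched to ADD
[2] I1 operands ready, I2 dispatched to LSU
[3] I2 operands ready, I3 dispatched to SHIFT
[4] I1 complete, I2 complete
[5] R3←I1, R7←I2
[6] I3 operands ready, I4 dispatched to ADD
[7] I3 complete
[8] R6←I3
[9] I4 operands ready, I5 dispatched to SHIFT
[10] I5 operands ready
[11] I4 complete, I5 complete
[12] R5←I4, R1←I5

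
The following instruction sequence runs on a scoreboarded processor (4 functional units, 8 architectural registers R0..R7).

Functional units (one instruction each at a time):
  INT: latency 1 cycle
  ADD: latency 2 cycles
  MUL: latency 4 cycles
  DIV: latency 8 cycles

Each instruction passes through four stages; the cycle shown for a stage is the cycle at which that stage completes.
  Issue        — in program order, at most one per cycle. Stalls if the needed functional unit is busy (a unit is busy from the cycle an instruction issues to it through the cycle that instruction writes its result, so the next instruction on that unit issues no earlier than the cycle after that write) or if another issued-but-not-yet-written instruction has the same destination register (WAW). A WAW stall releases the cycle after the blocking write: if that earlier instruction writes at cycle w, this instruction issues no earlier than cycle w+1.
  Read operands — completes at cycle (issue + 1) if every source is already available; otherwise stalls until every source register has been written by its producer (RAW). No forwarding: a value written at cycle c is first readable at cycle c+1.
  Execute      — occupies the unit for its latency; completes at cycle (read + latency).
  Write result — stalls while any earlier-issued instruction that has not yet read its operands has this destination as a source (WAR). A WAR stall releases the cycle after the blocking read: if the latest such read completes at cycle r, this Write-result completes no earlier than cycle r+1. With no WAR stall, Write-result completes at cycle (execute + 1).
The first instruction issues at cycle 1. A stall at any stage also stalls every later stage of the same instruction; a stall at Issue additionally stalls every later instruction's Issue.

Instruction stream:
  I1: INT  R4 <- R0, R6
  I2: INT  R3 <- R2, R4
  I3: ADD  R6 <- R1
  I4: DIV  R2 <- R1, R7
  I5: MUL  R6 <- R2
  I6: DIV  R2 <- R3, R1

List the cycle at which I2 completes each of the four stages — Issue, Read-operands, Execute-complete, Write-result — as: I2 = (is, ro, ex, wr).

I2 = (5, 6, 7, 8)

c1: issue I1 (INT)
c2: I1 read-ops
c3: I1 finished on INT
c4: I1→R4
c5: issue I2 (INT)
c6: I2 read-ops, issue I3 (ADD)
c7: I2 finished on INT, I3 read-ops, issue I4 (DIV)
c8: I2→R3, I4 read-ops
c9: I3 finished on ADD
c10: I3→R6
c11: issue I5 (MUL)
c16: I4 finished on DIV
c17: I4→R2
c18: I5 read-ops, issue I6 (DIV)
c19: I6 read-ops
c22: I5 finished on MUL
c23: I5→R6
c27: I6 finished on DIV
c28: I6→R2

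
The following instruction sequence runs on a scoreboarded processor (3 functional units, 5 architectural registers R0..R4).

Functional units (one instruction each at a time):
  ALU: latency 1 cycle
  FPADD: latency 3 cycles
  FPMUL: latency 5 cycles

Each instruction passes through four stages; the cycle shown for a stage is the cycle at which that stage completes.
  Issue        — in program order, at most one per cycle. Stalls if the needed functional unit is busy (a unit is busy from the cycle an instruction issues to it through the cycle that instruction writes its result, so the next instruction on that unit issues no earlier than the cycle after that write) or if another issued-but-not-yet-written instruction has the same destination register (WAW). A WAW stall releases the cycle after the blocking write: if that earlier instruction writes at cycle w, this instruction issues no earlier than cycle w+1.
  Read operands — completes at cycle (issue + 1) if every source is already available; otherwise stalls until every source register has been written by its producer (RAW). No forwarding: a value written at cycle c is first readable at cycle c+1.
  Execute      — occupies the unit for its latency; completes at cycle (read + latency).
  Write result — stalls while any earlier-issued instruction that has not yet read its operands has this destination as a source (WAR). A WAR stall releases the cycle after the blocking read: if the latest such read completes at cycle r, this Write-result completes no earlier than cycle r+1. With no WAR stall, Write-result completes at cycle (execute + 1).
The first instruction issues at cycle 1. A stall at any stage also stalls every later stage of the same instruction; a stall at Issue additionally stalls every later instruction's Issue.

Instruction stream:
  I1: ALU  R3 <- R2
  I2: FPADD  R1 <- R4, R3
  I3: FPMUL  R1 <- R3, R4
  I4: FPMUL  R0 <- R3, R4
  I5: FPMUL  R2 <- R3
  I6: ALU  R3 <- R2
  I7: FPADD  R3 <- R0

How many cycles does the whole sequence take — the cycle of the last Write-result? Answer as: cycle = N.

1) issue 1, read 2, done 3, write 4
2) issue 2, read 5, done 8, write 9  <RAW R3: wait I1 write@4>
3) issue 10, read 11, done 16, write 17  <WAW R1: wait I2 write@9>
4) issue 18, read 19, done 24, write 25  <struct: FPMUL busy until I3 writes@17>
5) issue 26, read 27, done 32, write 33  <struct: FPMUL busy until I4 writes@25>
6) issue 27, read 34, done 35, write 36  <RAW R2: wait I5 write@33>
7) issue 37, read 38, done 41, write 42  <WAW R3: wait I6 write@36>

cycle = 42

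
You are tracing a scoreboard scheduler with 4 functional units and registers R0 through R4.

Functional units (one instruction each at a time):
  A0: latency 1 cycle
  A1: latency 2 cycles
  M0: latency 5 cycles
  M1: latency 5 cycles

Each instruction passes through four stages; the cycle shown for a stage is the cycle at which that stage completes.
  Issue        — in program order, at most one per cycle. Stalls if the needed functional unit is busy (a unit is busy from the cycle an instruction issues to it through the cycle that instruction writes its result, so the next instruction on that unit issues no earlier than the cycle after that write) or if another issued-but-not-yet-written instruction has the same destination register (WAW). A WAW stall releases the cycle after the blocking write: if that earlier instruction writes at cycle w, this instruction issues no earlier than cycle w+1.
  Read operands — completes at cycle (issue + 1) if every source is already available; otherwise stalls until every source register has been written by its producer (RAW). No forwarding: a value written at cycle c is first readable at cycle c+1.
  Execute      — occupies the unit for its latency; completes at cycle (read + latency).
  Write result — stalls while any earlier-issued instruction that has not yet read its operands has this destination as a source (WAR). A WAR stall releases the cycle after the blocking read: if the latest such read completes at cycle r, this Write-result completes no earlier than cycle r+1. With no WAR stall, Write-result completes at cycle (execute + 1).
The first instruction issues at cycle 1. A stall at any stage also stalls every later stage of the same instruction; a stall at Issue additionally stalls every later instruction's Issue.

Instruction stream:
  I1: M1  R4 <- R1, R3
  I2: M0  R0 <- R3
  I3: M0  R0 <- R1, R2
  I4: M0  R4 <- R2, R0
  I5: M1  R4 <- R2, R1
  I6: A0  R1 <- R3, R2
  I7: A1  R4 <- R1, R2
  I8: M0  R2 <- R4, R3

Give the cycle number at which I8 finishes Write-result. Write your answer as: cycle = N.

  I1 | 1 | 2 | 7 | 8
  I2 | 2 | 3 | 8 | 9
  I3 | 10 | 11 | 16 | 17   struct: M0 busy until I2 writes@9
  I4 | 18 | 19 | 24 | 25   struct: M0 busy until I3 writes@17
  I5 | 26 | 27 | 32 | 33   WAW R4: wait I4 write@25
  I6 | 27 | 28 | 29 | 30
  I7 | 34 | 35 | 37 | 38   WAW R4: wait I5 write@33
  I8 | 35 | 39 | 44 | 45   RAW R4: wait I7 write@38

cycle = 45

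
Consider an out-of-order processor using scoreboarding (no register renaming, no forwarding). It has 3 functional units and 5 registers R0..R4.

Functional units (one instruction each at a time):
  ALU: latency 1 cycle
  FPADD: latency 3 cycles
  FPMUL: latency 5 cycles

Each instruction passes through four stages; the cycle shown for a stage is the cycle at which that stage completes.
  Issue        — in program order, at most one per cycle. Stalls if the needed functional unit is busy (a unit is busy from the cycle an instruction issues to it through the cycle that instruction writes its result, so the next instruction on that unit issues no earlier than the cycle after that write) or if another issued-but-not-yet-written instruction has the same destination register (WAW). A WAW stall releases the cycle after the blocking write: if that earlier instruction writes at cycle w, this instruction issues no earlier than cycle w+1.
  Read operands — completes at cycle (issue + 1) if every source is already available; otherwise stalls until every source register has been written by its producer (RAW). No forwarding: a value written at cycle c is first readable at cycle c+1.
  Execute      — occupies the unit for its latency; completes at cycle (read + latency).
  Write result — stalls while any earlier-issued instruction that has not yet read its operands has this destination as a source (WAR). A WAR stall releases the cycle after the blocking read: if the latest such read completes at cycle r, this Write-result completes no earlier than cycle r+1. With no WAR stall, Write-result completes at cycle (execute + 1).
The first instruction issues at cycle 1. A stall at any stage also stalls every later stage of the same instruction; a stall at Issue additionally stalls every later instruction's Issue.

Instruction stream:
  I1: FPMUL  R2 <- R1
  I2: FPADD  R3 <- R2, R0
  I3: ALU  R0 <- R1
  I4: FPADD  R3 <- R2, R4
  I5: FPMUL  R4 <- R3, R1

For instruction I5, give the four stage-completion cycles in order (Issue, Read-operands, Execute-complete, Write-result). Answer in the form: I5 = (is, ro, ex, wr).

I5 = (15, 20, 25, 26)

I1 -> (1, 2, 7, 8)
I2 -> (2, 9, 12, 13)  // RAW R2: wait I1 write@8
I3 -> (3, 4, 5, 10)  // WAR R0: wait I2 read@9
I4 -> (14, 15, 18, 19)  // struct: FPADD busy until I2 writes@13
I5 -> (15, 20, 25, 26)  // RAW R3: wait I4 write@19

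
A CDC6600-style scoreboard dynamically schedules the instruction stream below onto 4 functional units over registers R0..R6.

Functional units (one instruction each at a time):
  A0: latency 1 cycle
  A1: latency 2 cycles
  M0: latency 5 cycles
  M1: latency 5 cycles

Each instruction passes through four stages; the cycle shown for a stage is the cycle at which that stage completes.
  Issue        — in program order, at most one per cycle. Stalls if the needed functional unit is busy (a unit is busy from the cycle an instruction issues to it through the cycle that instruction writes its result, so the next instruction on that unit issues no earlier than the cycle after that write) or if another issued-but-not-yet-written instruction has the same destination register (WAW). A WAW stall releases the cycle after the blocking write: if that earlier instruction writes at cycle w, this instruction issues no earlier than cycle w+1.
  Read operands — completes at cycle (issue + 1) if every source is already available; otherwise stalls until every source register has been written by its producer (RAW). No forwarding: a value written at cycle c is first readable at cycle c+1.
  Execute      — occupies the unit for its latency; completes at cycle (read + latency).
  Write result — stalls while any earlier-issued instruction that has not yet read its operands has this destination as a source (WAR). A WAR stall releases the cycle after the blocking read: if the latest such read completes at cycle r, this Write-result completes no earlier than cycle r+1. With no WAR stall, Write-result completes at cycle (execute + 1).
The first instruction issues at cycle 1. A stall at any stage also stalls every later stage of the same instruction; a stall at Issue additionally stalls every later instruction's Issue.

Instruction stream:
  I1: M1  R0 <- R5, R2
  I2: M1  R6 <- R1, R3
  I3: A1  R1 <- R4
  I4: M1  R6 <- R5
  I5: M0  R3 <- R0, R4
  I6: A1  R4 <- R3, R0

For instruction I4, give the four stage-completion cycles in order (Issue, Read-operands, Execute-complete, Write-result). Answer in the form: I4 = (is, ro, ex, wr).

I1 -> (1, 2, 7, 8)
I2 -> (9, 10, 15, 16)  // struct: M1 busy until I1 writes@8
I3 -> (10, 11, 13, 14)
I4 -> (17, 18, 23, 24)  // struct: M1 busy until I2 writes@16
I5 -> (18, 19, 24, 25)
I6 -> (19, 26, 28, 29)  // RAW R3: wait I5 write@25

I4 = (17, 18, 23, 24)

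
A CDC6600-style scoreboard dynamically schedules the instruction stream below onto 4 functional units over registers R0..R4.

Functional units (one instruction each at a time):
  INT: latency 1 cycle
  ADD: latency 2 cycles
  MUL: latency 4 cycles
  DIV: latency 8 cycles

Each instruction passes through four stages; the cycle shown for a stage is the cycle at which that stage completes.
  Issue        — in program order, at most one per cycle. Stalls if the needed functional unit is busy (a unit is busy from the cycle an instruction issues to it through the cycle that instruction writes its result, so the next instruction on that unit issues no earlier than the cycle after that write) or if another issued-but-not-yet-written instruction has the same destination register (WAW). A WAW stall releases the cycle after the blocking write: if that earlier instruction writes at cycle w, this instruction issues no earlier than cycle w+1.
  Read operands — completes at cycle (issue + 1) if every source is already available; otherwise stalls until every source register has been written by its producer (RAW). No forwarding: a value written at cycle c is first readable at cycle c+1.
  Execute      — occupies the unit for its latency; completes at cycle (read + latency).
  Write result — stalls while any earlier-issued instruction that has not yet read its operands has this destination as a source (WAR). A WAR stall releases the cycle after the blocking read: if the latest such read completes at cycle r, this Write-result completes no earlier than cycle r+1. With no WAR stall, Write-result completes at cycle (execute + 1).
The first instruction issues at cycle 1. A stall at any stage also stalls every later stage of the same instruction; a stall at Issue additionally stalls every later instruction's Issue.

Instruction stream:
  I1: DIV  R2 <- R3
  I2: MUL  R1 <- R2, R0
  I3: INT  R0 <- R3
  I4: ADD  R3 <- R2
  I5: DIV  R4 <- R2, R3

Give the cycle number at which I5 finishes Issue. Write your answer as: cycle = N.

cycle = 12

I1  is:1  ro:2  ex:10  wr:11
I2  is:2  ro:12  ex:16  wr:17  — RAW R2: wait I1 write@11
I3  is:3  ro:4  ex:5  wr:13  — WAR R0: wait I2 read@12
I4  is:4  ro:12  ex:14  wr:15  — RAW R2: wait I1 write@11
I5  is:12  ro:16  ex:24  wr:25  — struct: DIV busy until I1 writes@11, RAW R3: wait I4 write@15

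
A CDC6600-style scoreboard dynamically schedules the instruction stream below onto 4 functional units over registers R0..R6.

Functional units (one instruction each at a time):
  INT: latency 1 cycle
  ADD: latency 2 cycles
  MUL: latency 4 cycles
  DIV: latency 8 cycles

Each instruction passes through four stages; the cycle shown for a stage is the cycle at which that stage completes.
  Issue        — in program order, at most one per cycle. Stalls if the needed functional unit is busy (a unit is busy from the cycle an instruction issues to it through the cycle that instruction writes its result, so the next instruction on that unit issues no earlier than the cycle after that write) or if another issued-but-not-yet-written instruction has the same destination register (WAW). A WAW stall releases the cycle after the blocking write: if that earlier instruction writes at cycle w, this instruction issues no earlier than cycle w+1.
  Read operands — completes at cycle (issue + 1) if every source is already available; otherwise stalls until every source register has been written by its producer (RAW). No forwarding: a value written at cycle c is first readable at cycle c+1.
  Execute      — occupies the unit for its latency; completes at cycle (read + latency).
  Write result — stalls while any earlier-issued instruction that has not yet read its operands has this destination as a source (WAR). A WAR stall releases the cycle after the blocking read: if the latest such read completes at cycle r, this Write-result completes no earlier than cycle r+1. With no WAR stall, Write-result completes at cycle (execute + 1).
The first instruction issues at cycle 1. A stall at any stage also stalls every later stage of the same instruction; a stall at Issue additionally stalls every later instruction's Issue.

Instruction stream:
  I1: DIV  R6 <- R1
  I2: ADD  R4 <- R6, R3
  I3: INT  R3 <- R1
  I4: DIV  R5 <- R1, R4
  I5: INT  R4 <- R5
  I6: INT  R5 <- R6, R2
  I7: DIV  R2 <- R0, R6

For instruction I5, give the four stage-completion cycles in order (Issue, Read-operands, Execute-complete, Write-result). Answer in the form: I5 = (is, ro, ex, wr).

I5 = (16, 26, 27, 28)

I1 -> (1, 2, 10, 11)
I2 -> (2, 12, 14, 15)  // RAW R6: wait I1 write@11
I3 -> (3, 4, 5, 13)  // WAR R3: wait I2 read@12
I4 -> (12, 16, 24, 25)  // struct: DIV busy until I1 writes@11, RAW R4: wait I2 write@15
I5 -> (16, 26, 27, 28)  // WAW R4: wait I2 write@15, RAW R5: wait I4 write@25
I6 -> (29, 30, 31, 32)  // struct: INT busy until I5 writes@28
I7 -> (30, 31, 39, 40)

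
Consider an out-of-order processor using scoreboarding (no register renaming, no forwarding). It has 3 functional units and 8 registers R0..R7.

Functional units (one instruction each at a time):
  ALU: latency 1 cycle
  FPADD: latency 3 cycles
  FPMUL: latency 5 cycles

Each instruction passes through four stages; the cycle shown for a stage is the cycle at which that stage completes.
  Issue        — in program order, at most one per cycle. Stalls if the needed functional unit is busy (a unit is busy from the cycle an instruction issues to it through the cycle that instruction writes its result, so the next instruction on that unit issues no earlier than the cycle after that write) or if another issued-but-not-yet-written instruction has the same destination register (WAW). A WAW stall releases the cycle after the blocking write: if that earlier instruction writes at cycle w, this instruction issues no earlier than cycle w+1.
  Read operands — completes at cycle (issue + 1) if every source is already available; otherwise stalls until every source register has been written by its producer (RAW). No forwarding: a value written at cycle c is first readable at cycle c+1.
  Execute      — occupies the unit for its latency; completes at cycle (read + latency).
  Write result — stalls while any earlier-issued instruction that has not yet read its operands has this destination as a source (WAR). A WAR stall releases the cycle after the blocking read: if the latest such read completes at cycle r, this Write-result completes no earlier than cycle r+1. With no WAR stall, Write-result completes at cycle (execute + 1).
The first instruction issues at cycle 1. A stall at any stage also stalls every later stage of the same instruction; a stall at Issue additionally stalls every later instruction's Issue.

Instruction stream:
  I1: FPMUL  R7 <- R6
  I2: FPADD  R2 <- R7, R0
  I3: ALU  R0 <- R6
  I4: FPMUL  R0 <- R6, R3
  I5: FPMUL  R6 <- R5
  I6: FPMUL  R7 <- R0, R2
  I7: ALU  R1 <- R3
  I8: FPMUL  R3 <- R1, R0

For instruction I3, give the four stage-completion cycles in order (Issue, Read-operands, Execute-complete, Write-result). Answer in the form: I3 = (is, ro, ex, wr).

I3 = (3, 4, 5, 10)

[1] I1 issues→FPMUL
[2] I1 reads, I2 issues→FPADD
[3] I3 issues→ALU
[4] I3 reads
[5] I3 exec-done
[7] I1 exec-done
[8] I1 writes R7
[9] I2 reads
[10] I3 writes R0
[11] I4 issues→FPMUL
[12] I2 exec-done, I4 reads
[13] I2 writes R2
[17] I4 exec-done
[18] I4 writes R0
[19] I5 issues→FPMUL
[20] I5 reads
[25] I5 exec-done
[26] I5 writes R6
[27] I6 issues→FPMUL
[28] I6 reads, I7 issues→ALU
[29] I7 reads
[30] I7 exec-done
[31] I7 writes R1
[33] I6 exec-done
[34] I6 writes R7
[35] I8 issues→FPMUL
[36] I8 reads
[41] I8 exec-done
[42] I8 writes R3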